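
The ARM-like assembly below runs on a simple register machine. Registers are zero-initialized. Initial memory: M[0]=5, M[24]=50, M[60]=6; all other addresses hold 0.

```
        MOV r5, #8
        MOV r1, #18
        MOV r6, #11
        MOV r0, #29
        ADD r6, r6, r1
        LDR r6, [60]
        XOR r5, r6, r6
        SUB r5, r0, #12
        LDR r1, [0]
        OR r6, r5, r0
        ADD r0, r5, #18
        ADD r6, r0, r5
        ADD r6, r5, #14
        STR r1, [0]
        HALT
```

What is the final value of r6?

after MOV r5, #8: r5=8
after MOV r1, #18: r1=18
after MOV r6, #11: r6=11
after MOV r0, #29: r0=29
after ADD r6, r6, r1: r6=11+18=29
after LDR r6, [60]: r6=M[60]=6
after XOR r5, r6, r6: r5=6^6=0
after SUB r5, r0, #12: r5=29-12=17
after LDR r1, [0]: r1=M[0]=5
after OR r6, r5, r0: r6=17|29=29
after ADD r0, r5, #18: r0=17+18=35
after ADD r6, r0, r5: r6=35+17=52
after ADD r6, r5, #14: r6=17+14=31
STR r1, [0] → M[0]=5
halt.

31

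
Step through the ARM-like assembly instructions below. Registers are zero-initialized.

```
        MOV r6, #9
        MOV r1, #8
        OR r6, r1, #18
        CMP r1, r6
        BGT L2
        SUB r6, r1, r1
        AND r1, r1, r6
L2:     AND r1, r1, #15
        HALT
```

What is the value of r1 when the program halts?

MOV r6, #9 → r6=9
MOV r1, #8 → r1=8
OR r6, r1, #18 → r6=8|18=26
CMP r1, r6  (cmp 8,26)
BGT L2: not taken
SUB r6, r1, r1 → r6=8-8=0
AND r1, r1, r6 → r1=8&0=0
AND r1, r1, #15 → r1=0&15=0
halt.

0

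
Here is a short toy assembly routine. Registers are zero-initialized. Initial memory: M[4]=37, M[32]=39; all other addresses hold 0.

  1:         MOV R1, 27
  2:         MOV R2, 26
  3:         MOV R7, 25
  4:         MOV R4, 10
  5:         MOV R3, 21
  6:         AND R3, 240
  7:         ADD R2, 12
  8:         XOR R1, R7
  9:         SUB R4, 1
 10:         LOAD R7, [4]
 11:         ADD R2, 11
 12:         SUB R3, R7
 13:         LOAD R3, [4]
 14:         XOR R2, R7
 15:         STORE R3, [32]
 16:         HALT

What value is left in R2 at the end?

R1=27
R2=26
R7=25
R4=10
R3=21
R3=21&240=16
R2=26+12=38
R1=27^25=2
R4=10-1=9
R7=M[4]=37
R2=38+11=49
R3=16-37=-21
R3=M[4]=37
R2=49^37=20
STORE R3, [32] → M[32]=37
halt.

20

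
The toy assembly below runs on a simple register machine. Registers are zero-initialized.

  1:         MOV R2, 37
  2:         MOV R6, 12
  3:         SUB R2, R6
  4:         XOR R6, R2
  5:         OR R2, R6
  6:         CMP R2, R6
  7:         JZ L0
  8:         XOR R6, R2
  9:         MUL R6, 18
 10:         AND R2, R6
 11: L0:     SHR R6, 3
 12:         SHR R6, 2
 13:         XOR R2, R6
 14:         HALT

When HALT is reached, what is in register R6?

MOV R2, 37 → R2=37
MOV R6, 12 → R6=12
SUB R2, R6 → R2=37-12=25
XOR R6, R2 → R6=12^25=21
OR R2, R6 → R2=25|21=29
CMP R2, R6  (cmp 29,21)
JZ L0: not taken
XOR R6, R2 → R6=21^29=8
MUL R6, 18 → R6=8*18=144
AND R2, R6 → R2=29&144=16
SHR R6, 3 → R6=144>>3=18
SHR R6, 2 → R6=18>>2=4
XOR R2, R6 → R2=16^4=20
halt.

4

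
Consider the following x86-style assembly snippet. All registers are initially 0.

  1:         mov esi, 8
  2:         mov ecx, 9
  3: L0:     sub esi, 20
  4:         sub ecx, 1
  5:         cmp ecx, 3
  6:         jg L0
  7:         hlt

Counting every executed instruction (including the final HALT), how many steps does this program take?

27

after mov esi, 8: esi=8
after mov ecx, 9: ecx=9
after sub esi, 20: esi=8-20=-12
after sub ecx, 1: ecx=9-1=8
cmp ecx, 3  (cmp 8,3)
jg L0: taken
after sub esi, 20: esi=(-12)-20=-32
after sub ecx, 1: ecx=8-1=7
cmp ecx, 3  (cmp 7,3)
jg L0: taken
after sub esi, 20: esi=(-32)-20=-52
after sub ecx, 1: ecx=7-1=6
cmp ecx, 3  (cmp 6,3)
jg L0: taken
after sub esi, 20: esi=(-52)-20=-72
after sub ecx, 1: ecx=6-1=5
cmp ecx, 3  (cmp 5,3)
jg L0: taken
after sub esi, 20: esi=(-72)-20=-92
after sub ecx, 1: ecx=5-1=4
cmp ecx, 3  (cmp 4,3)
jg L0: taken
after sub esi, 20: esi=(-92)-20=-112
after sub ecx, 1: ecx=4-1=3
cmp ecx, 3  (cmp 3,3)
jg L0: not taken
halt.
Total executed instructions: 27.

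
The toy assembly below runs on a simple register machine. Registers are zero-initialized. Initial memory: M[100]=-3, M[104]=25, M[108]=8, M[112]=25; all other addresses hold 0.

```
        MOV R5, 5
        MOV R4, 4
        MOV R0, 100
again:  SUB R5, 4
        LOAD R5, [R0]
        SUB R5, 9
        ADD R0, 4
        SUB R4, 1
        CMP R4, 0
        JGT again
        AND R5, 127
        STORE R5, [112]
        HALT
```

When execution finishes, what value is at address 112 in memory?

R5=5
R4=4
R0=100
R5=5-4=1
R5=M[100]=-3
R5=(-3)-9=-12
R0=100+4=104
R4=4-1=3
CMP R4, 0  (cmp 3,0)
JGT again: taken
R5=(-12)-4=-16
R5=M[104]=25
R5=25-9=16
R0=104+4=108
R4=3-1=2
CMP R4, 0  (cmp 2,0)
JGT again: taken
R5=16-4=12
R5=M[108]=8
R5=8-9=-1
R0=108+4=112
R4=2-1=1
CMP R4, 0  (cmp 1,0)
JGT again: taken
R5=(-1)-4=-5
R5=M[112]=25
R5=25-9=16
R0=112+4=116
R4=1-1=0
CMP R4, 0  (cmp 0,0)
JGT again: not taken
R5=16&127=16
STORE R5, [112] → M[112]=16
halt.

16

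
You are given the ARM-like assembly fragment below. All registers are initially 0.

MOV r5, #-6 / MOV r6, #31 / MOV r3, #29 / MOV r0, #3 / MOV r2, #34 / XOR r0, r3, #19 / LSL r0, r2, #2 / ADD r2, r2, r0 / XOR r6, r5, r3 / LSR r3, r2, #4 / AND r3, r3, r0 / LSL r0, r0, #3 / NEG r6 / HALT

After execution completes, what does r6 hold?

25

r5=-6
r6=31
r3=29
r0=3
r2=34
r0=29^19=14
r0=34<<2=136
r2=34+136=170
r6=(-6)^29=-25
r3=170>>4=10
r3=10&136=8
r0=136<<3=1088
r6=-(-25)=25
halt.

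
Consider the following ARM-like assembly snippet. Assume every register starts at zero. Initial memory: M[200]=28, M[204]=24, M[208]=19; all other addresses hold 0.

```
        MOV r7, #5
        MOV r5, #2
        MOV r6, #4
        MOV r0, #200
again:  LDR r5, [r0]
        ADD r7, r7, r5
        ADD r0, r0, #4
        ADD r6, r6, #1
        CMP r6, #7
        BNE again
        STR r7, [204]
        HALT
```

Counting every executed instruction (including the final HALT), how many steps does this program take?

24

MOV r7, #5 → r7=5
MOV r5, #2 → r5=2
MOV r6, #4 → r6=4
MOV r0, #200 → r0=200
LDR r5, [r0] → r5=M[200]=28
ADD r7, r7, r5 → r7=5+28=33
ADD r0, r0, #4 → r0=200+4=204
ADD r6, r6, #1 → r6=4+1=5
CMP r6, #7  (cmp 5,7)
BNE again: taken
LDR r5, [r0] → r5=M[204]=24
ADD r7, r7, r5 → r7=33+24=57
ADD r0, r0, #4 → r0=204+4=208
ADD r6, r6, #1 → r6=5+1=6
CMP r6, #7  (cmp 6,7)
BNE again: taken
LDR r5, [r0] → r5=M[208]=19
ADD r7, r7, r5 → r7=57+19=76
ADD r0, r0, #4 → r0=208+4=212
ADD r6, r6, #1 → r6=6+1=7
CMP r6, #7  (cmp 7,7)
BNE again: not taken
STR r7, [204] → M[204]=76
halt.
Total executed instructions: 24.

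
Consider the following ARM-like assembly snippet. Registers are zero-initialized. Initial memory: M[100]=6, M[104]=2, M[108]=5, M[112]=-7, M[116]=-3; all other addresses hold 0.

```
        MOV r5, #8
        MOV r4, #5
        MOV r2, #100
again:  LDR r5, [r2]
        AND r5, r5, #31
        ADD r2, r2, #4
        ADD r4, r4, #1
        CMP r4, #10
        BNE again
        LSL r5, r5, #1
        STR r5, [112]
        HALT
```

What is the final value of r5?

r5=8
r4=5
r2=100
r5=M[100]=6
r5=6&31=6
r2=100+4=104
r4=5+1=6
CMP r4, #10  (cmp 6,10)
BNE again: taken
r5=M[104]=2
r5=2&31=2
r2=104+4=108
r4=6+1=7
CMP r4, #10  (cmp 7,10)
BNE again: taken
r5=M[108]=5
r5=5&31=5
r2=108+4=112
r4=7+1=8
CMP r4, #10  (cmp 8,10)
BNE again: taken
r5=M[112]=-7
r5=(-7)&31=25
r2=112+4=116
r4=8+1=9
CMP r4, #10  (cmp 9,10)
BNE again: taken
r5=M[116]=-3
r5=(-3)&31=29
r2=116+4=120
r4=9+1=10
CMP r4, #10  (cmp 10,10)
BNE again: not taken
r5=29<<1=58
STR r5, [112] → M[112]=58
halt.

58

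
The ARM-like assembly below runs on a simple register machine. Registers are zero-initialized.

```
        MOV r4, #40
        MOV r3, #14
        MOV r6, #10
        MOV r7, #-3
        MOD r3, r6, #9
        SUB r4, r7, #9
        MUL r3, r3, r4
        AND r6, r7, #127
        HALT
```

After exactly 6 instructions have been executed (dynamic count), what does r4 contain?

MOV r4, #40 → r4=40
MOV r3, #14 → r3=14
MOV r6, #10 → r6=10
MOV r7, #-3 → r7=-3
MOD r3, r6, #9 → r3=10%9=1
SUB r4, r7, #9 → r4=(-3)-9=-12
After step 6: r4 = -12.

-12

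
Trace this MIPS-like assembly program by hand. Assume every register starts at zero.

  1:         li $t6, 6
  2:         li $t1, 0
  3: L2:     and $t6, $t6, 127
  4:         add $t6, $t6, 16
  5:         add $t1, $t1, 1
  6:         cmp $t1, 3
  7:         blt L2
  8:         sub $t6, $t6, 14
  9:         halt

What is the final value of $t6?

after li $t6, 6: $t6=6
after li $t1, 0: $t1=0
after and $t6, $t6, 127: $t6=6&127=6
after add $t6, $t6, 16: $t6=6+16=22
after add $t1, $t1, 1: $t1=0+1=1
cmp $t1, 3  (cmp 1,3)
blt L2: taken
after and $t6, $t6, 127: $t6=22&127=22
after add $t6, $t6, 16: $t6=22+16=38
after add $t1, $t1, 1: $t1=1+1=2
cmp $t1, 3  (cmp 2,3)
blt L2: taken
after and $t6, $t6, 127: $t6=38&127=38
after add $t6, $t6, 16: $t6=38+16=54
after add $t1, $t1, 1: $t1=2+1=3
cmp $t1, 3  (cmp 3,3)
blt L2: not taken
after sub $t6, $t6, 14: $t6=54-14=40
halt.

40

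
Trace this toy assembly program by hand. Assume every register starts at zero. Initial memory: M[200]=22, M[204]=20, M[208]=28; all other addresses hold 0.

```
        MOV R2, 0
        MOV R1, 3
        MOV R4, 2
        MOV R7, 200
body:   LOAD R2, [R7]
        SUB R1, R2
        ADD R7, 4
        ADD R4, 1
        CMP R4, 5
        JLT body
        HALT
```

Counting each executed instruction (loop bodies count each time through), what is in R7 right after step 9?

204

MOV R2, 0 → R2=0
MOV R1, 3 → R1=3
MOV R4, 2 → R4=2
MOV R7, 200 → R7=200
LOAD R2, [R7] → R2=M[200]=22
SUB R1, R2 → R1=3-22=-19
ADD R7, 4 → R7=200+4=204
ADD R4, 1 → R4=2+1=3
CMP R4, 5  (cmp 3,5)
After step 9: R7 = 204.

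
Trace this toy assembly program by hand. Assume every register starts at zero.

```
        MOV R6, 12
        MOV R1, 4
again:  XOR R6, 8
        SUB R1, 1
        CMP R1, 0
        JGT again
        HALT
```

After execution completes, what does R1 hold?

0

R6=12
R1=4
R6=12^8=4
R1=4-1=3
CMP R1, 0  (cmp 3,0)
JGT again: taken
R6=4^8=12
R1=3-1=2
CMP R1, 0  (cmp 2,0)
JGT again: taken
R6=12^8=4
R1=2-1=1
CMP R1, 0  (cmp 1,0)
JGT again: taken
R6=4^8=12
R1=1-1=0
CMP R1, 0  (cmp 0,0)
JGT again: not taken
halt.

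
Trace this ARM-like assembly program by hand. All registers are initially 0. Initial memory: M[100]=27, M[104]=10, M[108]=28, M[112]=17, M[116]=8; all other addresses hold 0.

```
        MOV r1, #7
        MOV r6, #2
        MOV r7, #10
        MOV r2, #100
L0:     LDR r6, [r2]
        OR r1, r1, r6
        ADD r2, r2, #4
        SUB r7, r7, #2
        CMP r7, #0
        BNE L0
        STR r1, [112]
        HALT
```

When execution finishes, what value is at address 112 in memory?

r1=7
r6=2
r7=10
r2=100
r6=M[100]=27
r1=7|27=31
r2=100+4=104
r7=10-2=8
CMP r7, #0  (cmp 8,0)
BNE L0: taken
r6=M[104]=10
r1=31|10=31
r2=104+4=108
r7=8-2=6
CMP r7, #0  (cmp 6,0)
BNE L0: taken
r6=M[108]=28
r1=31|28=31
r2=108+4=112
r7=6-2=4
CMP r7, #0  (cmp 4,0)
BNE L0: taken
r6=M[112]=17
r1=31|17=31
r2=112+4=116
r7=4-2=2
CMP r7, #0  (cmp 2,0)
BNE L0: taken
r6=M[116]=8
r1=31|8=31
r2=116+4=120
r7=2-2=0
CMP r7, #0  (cmp 0,0)
BNE L0: not taken
STR r1, [112] → M[112]=31
halt.

31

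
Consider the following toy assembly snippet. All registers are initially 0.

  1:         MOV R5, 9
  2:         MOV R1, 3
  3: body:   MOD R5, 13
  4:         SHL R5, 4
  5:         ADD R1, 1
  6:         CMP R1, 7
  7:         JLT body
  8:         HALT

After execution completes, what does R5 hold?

R5=9
R1=3
R5=9%13=9
R5=9<<4=144
R1=3+1=4
CMP R1, 7  (cmp 4,7)
JLT body: taken
R5=144%13=1
R5=1<<4=16
R1=4+1=5
CMP R1, 7  (cmp 5,7)
JLT body: taken
R5=16%13=3
R5=3<<4=48
R1=5+1=6
CMP R1, 7  (cmp 6,7)
JLT body: taken
R5=48%13=9
R5=9<<4=144
R1=6+1=7
CMP R1, 7  (cmp 7,7)
JLT body: not taken
halt.

144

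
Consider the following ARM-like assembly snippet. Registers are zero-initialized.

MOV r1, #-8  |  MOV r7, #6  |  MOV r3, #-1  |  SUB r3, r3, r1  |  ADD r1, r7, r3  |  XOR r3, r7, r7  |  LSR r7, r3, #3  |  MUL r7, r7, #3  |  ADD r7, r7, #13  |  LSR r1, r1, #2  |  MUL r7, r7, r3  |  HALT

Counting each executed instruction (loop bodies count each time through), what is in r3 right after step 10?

r1=-8
r7=6
r3=-1
r3=(-1)-(-8)=7
r1=6+7=13
r3=6^6=0
r7=0>>3=0
r7=0*3=0
r7=0+13=13
r1=13>>2=3
After step 10: r3 = 0.

0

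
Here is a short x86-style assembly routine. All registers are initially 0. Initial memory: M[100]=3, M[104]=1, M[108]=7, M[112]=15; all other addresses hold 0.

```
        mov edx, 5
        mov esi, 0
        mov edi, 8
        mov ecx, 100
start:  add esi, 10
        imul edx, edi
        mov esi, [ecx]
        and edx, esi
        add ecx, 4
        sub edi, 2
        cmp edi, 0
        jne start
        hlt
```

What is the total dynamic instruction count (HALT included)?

37

mov edx, 5 → edx=5
mov esi, 0 → esi=0
mov edi, 8 → edi=8
mov ecx, 100 → ecx=100
add esi, 10 → esi=0+10=10
imul edx, edi → edx=5*8=40
mov esi, [ecx] → esi=M[100]=3
and edx, esi → edx=40&3=0
add ecx, 4 → ecx=100+4=104
sub edi, 2 → edi=8-2=6
cmp edi, 0  (cmp 6,0)
jne start: taken
add esi, 10 → esi=3+10=13
imul edx, edi → edx=0*6=0
mov esi, [ecx] → esi=M[104]=1
and edx, esi → edx=0&1=0
add ecx, 4 → ecx=104+4=108
sub edi, 2 → edi=6-2=4
cmp edi, 0  (cmp 4,0)
jne start: taken
add esi, 10 → esi=1+10=11
imul edx, edi → edx=0*4=0
mov esi, [ecx] → esi=M[108]=7
and edx, esi → edx=0&7=0
add ecx, 4 → ecx=108+4=112
sub edi, 2 → edi=4-2=2
cmp edi, 0  (cmp 2,0)
jne start: taken
add esi, 10 → esi=7+10=17
imul edx, edi → edx=0*2=0
mov esi, [ecx] → esi=M[112]=15
and edx, esi → edx=0&15=0
add ecx, 4 → ecx=112+4=116
sub edi, 2 → edi=2-2=0
cmp edi, 0  (cmp 0,0)
jne start: not taken
halt.
Total executed instructions: 37.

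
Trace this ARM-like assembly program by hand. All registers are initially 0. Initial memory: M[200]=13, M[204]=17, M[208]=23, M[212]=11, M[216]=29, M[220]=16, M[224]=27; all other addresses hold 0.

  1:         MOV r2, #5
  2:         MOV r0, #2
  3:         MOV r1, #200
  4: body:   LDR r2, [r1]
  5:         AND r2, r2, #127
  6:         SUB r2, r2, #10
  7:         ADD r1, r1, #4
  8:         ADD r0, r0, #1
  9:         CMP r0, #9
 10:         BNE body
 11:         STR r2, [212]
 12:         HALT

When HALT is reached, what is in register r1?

r2=5
r0=2
r1=200
r2=M[200]=13
r2=13&127=13
r2=13-10=3
r1=200+4=204
r0=2+1=3
CMP r0, #9  (cmp 3,9)
BNE body: taken
r2=M[204]=17
r2=17&127=17
r2=17-10=7
r1=204+4=208
r0=3+1=4
CMP r0, #9  (cmp 4,9)
BNE body: taken
r2=M[208]=23
r2=23&127=23
r2=23-10=13
r1=208+4=212
r0=4+1=5
CMP r0, #9  (cmp 5,9)
BNE body: taken
r2=M[212]=11
r2=11&127=11
r2=11-10=1
r1=212+4=216
r0=5+1=6
CMP r0, #9  (cmp 6,9)
BNE body: taken
r2=M[216]=29
r2=29&127=29
r2=29-10=19
r1=216+4=220
r0=6+1=7
CMP r0, #9  (cmp 7,9)
BNE body: taken
r2=M[220]=16
r2=16&127=16
r2=16-10=6
r1=220+4=224
r0=7+1=8
CMP r0, #9  (cmp 8,9)
BNE body: taken
r2=M[224]=27
r2=27&127=27
r2=27-10=17
r1=224+4=228
r0=8+1=9
CMP r0, #9  (cmp 9,9)
BNE body: not taken
STR r2, [212] → M[212]=17
halt.

228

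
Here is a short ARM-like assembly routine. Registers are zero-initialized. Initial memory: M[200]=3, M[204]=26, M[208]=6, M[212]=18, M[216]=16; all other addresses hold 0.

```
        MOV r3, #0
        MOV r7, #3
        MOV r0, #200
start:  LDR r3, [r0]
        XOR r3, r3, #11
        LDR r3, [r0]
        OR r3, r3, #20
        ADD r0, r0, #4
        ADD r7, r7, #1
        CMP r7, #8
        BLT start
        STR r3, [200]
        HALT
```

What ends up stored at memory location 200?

20

MOV r3, #0 → r3=0
MOV r7, #3 → r7=3
MOV r0, #200 → r0=200
LDR r3, [r0] → r3=M[200]=3
XOR r3, r3, #11 → r3=3^11=8
LDR r3, [r0] → r3=M[200]=3
OR r3, r3, #20 → r3=3|20=23
ADD r0, r0, #4 → r0=200+4=204
ADD r7, r7, #1 → r7=3+1=4
CMP r7, #8  (cmp 4,8)
BLT start: taken
LDR r3, [r0] → r3=M[204]=26
XOR r3, r3, #11 → r3=26^11=17
LDR r3, [r0] → r3=M[204]=26
OR r3, r3, #20 → r3=26|20=30
ADD r0, r0, #4 → r0=204+4=208
ADD r7, r7, #1 → r7=4+1=5
CMP r7, #8  (cmp 5,8)
BLT start: taken
LDR r3, [r0] → r3=M[208]=6
XOR r3, r3, #11 → r3=6^11=13
LDR r3, [r0] → r3=M[208]=6
OR r3, r3, #20 → r3=6|20=22
ADD r0, r0, #4 → r0=208+4=212
ADD r7, r7, #1 → r7=5+1=6
CMP r7, #8  (cmp 6,8)
BLT start: taken
LDR r3, [r0] → r3=M[212]=18
XOR r3, r3, #11 → r3=18^11=25
LDR r3, [r0] → r3=M[212]=18
OR r3, r3, #20 → r3=18|20=22
ADD r0, r0, #4 → r0=212+4=216
ADD r7, r7, #1 → r7=6+1=7
CMP r7, #8  (cmp 7,8)
BLT start: taken
LDR r3, [r0] → r3=M[216]=16
XOR r3, r3, #11 → r3=16^11=27
LDR r3, [r0] → r3=M[216]=16
OR r3, r3, #20 → r3=16|20=20
ADD r0, r0, #4 → r0=216+4=220
ADD r7, r7, #1 → r7=7+1=8
CMP r7, #8  (cmp 8,8)
BLT start: not taken
STR r3, [200] → M[200]=20
halt.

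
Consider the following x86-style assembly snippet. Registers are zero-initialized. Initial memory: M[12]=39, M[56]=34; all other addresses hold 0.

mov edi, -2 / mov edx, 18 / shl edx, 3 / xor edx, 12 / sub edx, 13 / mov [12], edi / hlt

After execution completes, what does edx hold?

after mov edi, -2: edi=-2
after mov edx, 18: edx=18
after shl edx, 3: edx=18<<3=144
after xor edx, 12: edx=144^12=156
after sub edx, 13: edx=156-13=143
mov [12], edi → M[12]=-2
halt.

143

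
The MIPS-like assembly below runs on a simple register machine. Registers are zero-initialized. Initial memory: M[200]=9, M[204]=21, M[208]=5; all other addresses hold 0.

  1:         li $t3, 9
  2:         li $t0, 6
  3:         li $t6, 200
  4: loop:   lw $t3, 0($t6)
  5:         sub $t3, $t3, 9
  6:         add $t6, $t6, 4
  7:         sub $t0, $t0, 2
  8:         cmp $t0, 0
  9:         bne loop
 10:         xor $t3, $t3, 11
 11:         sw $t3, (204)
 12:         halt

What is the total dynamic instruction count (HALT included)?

after li $t3, 9: $t3=9
after li $t0, 6: $t0=6
after li $t6, 200: $t6=200
after lw $t3, 0($t6): $t3=M[200]=9
after sub $t3, $t3, 9: $t3=9-9=0
after add $t6, $t6, 4: $t6=200+4=204
after sub $t0, $t0, 2: $t0=6-2=4
cmp $t0, 0  (cmp 4,0)
bne loop: taken
after lw $t3, 0($t6): $t3=M[204]=21
after sub $t3, $t3, 9: $t3=21-9=12
after add $t6, $t6, 4: $t6=204+4=208
after sub $t0, $t0, 2: $t0=4-2=2
cmp $t0, 0  (cmp 2,0)
bne loop: taken
after lw $t3, 0($t6): $t3=M[208]=5
after sub $t3, $t3, 9: $t3=5-9=-4
after add $t6, $t6, 4: $t6=208+4=212
after sub $t0, $t0, 2: $t0=2-2=0
cmp $t0, 0  (cmp 0,0)
bne loop: not taken
after xor $t3, $t3, 11: $t3=(-4)^11=-9
sw $t3, (204) → M[204]=-9
halt.
Total executed instructions: 24.

24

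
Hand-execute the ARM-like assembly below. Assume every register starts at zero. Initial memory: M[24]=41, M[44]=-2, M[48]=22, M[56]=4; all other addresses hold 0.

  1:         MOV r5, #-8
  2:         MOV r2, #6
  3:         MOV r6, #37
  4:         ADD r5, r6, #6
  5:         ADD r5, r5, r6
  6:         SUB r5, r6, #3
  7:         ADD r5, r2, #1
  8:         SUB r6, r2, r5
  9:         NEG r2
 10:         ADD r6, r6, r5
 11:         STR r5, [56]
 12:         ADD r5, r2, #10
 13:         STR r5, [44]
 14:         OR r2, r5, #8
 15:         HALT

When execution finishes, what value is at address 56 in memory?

after MOV r5, #-8: r5=-8
after MOV r2, #6: r2=6
after MOV r6, #37: r6=37
after ADD r5, r6, #6: r5=37+6=43
after ADD r5, r5, r6: r5=43+37=80
after SUB r5, r6, #3: r5=37-3=34
after ADD r5, r2, #1: r5=6+1=7
after SUB r6, r2, r5: r6=6-7=-1
after NEG r2: r2=-(6)=-6
after ADD r6, r6, r5: r6=(-1)+7=6
STR r5, [56] → M[56]=7
after ADD r5, r2, #10: r5=(-6)+10=4
STR r5, [44] → M[44]=4
after OR r2, r5, #8: r2=4|8=12
halt.

7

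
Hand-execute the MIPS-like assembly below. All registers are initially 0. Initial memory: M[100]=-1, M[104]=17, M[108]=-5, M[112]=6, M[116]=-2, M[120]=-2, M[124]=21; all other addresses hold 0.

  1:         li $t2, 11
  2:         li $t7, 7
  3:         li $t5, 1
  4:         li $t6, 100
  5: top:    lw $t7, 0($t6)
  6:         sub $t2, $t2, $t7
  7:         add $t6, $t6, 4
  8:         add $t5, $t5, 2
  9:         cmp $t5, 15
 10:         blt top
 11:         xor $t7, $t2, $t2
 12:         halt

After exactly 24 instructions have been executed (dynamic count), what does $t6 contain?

112

$t2=11
$t7=7
$t5=1
$t6=100
$t7=M[100]=-1
$t2=11-(-1)=12
$t6=100+4=104
$t5=1+2=3
cmp $t5, 15  (cmp 3,15)
blt top: taken
$t7=M[104]=17
$t2=12-17=-5
$t6=104+4=108
$t5=3+2=5
cmp $t5, 15  (cmp 5,15)
blt top: taken
$t7=M[108]=-5
$t2=(-5)-(-5)=0
$t6=108+4=112
$t5=5+2=7
cmp $t5, 15  (cmp 7,15)
blt top: taken
$t7=M[112]=6
$t2=0-6=-6
After step 24: $t6 = 112.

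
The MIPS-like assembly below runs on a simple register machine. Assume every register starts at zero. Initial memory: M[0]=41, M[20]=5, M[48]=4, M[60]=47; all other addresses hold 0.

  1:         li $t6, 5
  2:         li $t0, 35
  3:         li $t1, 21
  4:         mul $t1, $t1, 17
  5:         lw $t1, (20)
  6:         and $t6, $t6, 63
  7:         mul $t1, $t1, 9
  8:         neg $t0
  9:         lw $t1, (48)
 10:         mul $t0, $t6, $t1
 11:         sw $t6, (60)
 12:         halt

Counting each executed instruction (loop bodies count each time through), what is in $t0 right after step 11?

20

after li $t6, 5: $t6=5
after li $t0, 35: $t0=35
after li $t1, 21: $t1=21
after mul $t1, $t1, 17: $t1=21*17=357
after lw $t1, (20): $t1=M[20]=5
after and $t6, $t6, 63: $t6=5&63=5
after mul $t1, $t1, 9: $t1=5*9=45
after neg $t0: $t0=-(35)=-35
after lw $t1, (48): $t1=M[48]=4
after mul $t0, $t6, $t1: $t0=5*4=20
sw $t6, (60) → M[60]=5
After step 11: $t0 = 20.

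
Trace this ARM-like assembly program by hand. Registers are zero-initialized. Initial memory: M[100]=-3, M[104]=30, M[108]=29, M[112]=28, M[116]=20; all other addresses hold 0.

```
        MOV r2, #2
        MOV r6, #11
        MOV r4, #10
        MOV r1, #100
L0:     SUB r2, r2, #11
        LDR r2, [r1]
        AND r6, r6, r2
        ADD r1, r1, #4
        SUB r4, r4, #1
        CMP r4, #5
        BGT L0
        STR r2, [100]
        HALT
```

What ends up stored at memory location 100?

after MOV r2, #2: r2=2
after MOV r6, #11: r6=11
after MOV r4, #10: r4=10
after MOV r1, #100: r1=100
after SUB r2, r2, #11: r2=2-11=-9
after LDR r2, [r1]: r2=M[100]=-3
after AND r6, r6, r2: r6=11&(-3)=9
after ADD r1, r1, #4: r1=100+4=104
after SUB r4, r4, #1: r4=10-1=9
CMP r4, #5  (cmp 9,5)
BGT L0: taken
after SUB r2, r2, #11: r2=(-3)-11=-14
after LDR r2, [r1]: r2=M[104]=30
after AND r6, r6, r2: r6=9&30=8
after ADD r1, r1, #4: r1=104+4=108
after SUB r4, r4, #1: r4=9-1=8
CMP r4, #5  (cmp 8,5)
BGT L0: taken
after SUB r2, r2, #11: r2=30-11=19
after LDR r2, [r1]: r2=M[108]=29
after AND r6, r6, r2: r6=8&29=8
after ADD r1, r1, #4: r1=108+4=112
after SUB r4, r4, #1: r4=8-1=7
CMP r4, #5  (cmp 7,5)
BGT L0: taken
after SUB r2, r2, #11: r2=29-11=18
after LDR r2, [r1]: r2=M[112]=28
after AND r6, r6, r2: r6=8&28=8
after ADD r1, r1, #4: r1=112+4=116
after SUB r4, r4, #1: r4=7-1=6
CMP r4, #5  (cmp 6,5)
BGT L0: taken
after SUB r2, r2, #11: r2=28-11=17
after LDR r2, [r1]: r2=M[116]=20
after AND r6, r6, r2: r6=8&20=0
after ADD r1, r1, #4: r1=116+4=120
after SUB r4, r4, #1: r4=6-1=5
CMP r4, #5  (cmp 5,5)
BGT L0: not taken
STR r2, [100] → M[100]=20
halt.

20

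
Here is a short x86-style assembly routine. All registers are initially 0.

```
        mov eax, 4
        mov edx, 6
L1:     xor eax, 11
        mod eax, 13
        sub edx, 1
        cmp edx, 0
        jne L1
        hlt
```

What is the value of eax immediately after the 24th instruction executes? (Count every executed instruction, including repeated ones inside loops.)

2

after mov eax, 4: eax=4
after mov edx, 6: edx=6
after xor eax, 11: eax=4^11=15
after mod eax, 13: eax=15%13=2
after sub edx, 1: edx=6-1=5
cmp edx, 0  (cmp 5,0)
jne L1: taken
after xor eax, 11: eax=2^11=9
after mod eax, 13: eax=9%13=9
after sub edx, 1: edx=5-1=4
cmp edx, 0  (cmp 4,0)
jne L1: taken
after xor eax, 11: eax=9^11=2
after mod eax, 13: eax=2%13=2
after sub edx, 1: edx=4-1=3
cmp edx, 0  (cmp 3,0)
jne L1: taken
after xor eax, 11: eax=2^11=9
after mod eax, 13: eax=9%13=9
after sub edx, 1: edx=3-1=2
cmp edx, 0  (cmp 2,0)
jne L1: taken
after xor eax, 11: eax=9^11=2
after mod eax, 13: eax=2%13=2
After step 24: eax = 2.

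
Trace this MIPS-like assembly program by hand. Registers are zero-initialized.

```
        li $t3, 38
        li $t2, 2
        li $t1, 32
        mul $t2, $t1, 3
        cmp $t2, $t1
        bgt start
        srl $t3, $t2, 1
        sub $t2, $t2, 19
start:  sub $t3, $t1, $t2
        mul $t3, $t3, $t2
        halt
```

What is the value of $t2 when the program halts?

96

after li $t3, 38: $t3=38
after li $t2, 2: $t2=2
after li $t1, 32: $t1=32
after mul $t2, $t1, 3: $t2=32*3=96
cmp $t2, $t1  (cmp 96,32)
bgt start: taken
after sub $t3, $t1, $t2: $t3=32-96=-64
after mul $t3, $t3, $t2: $t3=(-64)*96=-6144
halt.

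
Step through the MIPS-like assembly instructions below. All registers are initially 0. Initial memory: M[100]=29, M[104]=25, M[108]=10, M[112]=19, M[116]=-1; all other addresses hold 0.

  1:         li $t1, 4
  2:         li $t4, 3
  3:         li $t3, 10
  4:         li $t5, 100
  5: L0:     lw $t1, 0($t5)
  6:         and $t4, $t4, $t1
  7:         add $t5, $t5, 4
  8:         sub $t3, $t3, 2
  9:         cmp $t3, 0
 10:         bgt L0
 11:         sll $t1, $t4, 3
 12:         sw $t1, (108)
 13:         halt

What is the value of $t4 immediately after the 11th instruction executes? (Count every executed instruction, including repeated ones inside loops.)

li $t1, 4 → $t1=4
li $t4, 3 → $t4=3
li $t3, 10 → $t3=10
li $t5, 100 → $t5=100
lw $t1, 0($t5) → $t1=M[100]=29
and $t4, $t4, $t1 → $t4=3&29=1
add $t5, $t5, 4 → $t5=100+4=104
sub $t3, $t3, 2 → $t3=10-2=8
cmp $t3, 0  (cmp 8,0)
bgt L0: taken
lw $t1, 0($t5) → $t1=M[104]=25
After step 11: $t4 = 1.

1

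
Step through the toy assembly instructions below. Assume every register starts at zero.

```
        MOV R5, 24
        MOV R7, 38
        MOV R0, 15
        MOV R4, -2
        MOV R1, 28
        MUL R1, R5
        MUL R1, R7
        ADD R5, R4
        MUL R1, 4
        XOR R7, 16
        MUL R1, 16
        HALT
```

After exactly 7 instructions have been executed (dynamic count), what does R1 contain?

25536

after MOV R5, 24: R5=24
after MOV R7, 38: R7=38
after MOV R0, 15: R0=15
after MOV R4, -2: R4=-2
after MOV R1, 28: R1=28
after MUL R1, R5: R1=28*24=672
after MUL R1, R7: R1=672*38=25536
After step 7: R1 = 25536.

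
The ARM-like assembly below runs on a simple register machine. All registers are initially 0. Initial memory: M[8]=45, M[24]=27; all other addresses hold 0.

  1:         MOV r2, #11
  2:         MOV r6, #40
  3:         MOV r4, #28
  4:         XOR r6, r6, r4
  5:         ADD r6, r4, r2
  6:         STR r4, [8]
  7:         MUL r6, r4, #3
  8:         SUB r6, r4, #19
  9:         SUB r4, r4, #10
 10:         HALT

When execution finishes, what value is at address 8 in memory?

28

MOV r2, #11 → r2=11
MOV r6, #40 → r6=40
MOV r4, #28 → r4=28
XOR r6, r6, r4 → r6=40^28=52
ADD r6, r4, r2 → r6=28+11=39
STR r4, [8] → M[8]=28
MUL r6, r4, #3 → r6=28*3=84
SUB r6, r4, #19 → r6=28-19=9
SUB r4, r4, #10 → r4=28-10=18
halt.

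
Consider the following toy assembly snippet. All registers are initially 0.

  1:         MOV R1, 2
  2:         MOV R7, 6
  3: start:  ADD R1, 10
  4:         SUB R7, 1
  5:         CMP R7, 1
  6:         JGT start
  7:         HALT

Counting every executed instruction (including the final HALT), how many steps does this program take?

23

after MOV R1, 2: R1=2
after MOV R7, 6: R7=6
after ADD R1, 10: R1=2+10=12
after SUB R7, 1: R7=6-1=5
CMP R7, 1  (cmp 5,1)
JGT start: taken
after ADD R1, 10: R1=12+10=22
after SUB R7, 1: R7=5-1=4
CMP R7, 1  (cmp 4,1)
JGT start: taken
after ADD R1, 10: R1=22+10=32
after SUB R7, 1: R7=4-1=3
CMP R7, 1  (cmp 3,1)
JGT start: taken
after ADD R1, 10: R1=32+10=42
after SUB R7, 1: R7=3-1=2
CMP R7, 1  (cmp 2,1)
JGT start: taken
after ADD R1, 10: R1=42+10=52
after SUB R7, 1: R7=2-1=1
CMP R7, 1  (cmp 1,1)
JGT start: not taken
halt.
Total executed instructions: 23.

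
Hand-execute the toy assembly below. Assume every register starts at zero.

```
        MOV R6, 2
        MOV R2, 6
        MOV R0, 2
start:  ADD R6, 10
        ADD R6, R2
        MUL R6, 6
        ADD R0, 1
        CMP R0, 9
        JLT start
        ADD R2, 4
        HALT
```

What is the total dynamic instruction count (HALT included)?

47

R6=2
R2=6
R0=2
R6=2+10=12
R6=12+6=18
R6=18*6=108
R0=2+1=3
CMP R0, 9  (cmp 3,9)
JLT start: taken
R6=108+10=118
R6=118+6=124
R6=124*6=744
R0=3+1=4
CMP R0, 9  (cmp 4,9)
JLT start: taken
R6=744+10=754
R6=754+6=760
R6=760*6=4560
R0=4+1=5
CMP R0, 9  (cmp 5,9)
JLT start: taken
R6=4560+10=4570
R6=4570+6=4576
R6=4576*6=27456
R0=5+1=6
CMP R0, 9  (cmp 6,9)
JLT start: taken
R6=27456+10=27466
R6=27466+6=27472
R6=27472*6=164832
R0=6+1=7
CMP R0, 9  (cmp 7,9)
JLT start: taken
R6=164832+10=164842
R6=164842+6=164848
R6=164848*6=989088
R0=7+1=8
CMP R0, 9  (cmp 8,9)
JLT start: taken
R6=989088+10=989098
R6=989098+6=989104
R6=989104*6=5934624
R0=8+1=9
CMP R0, 9  (cmp 9,9)
JLT start: not taken
R2=6+4=10
halt.
Total executed instructions: 47.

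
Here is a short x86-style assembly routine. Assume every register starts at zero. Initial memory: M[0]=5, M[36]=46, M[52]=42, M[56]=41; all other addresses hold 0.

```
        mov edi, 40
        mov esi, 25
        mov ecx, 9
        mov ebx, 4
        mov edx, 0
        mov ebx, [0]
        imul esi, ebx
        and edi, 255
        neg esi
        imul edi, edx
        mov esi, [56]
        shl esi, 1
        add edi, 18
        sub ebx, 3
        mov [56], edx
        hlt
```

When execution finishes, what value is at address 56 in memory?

0

edi=40
esi=25
ecx=9
ebx=4
edx=0
ebx=M[0]=5
esi=25*5=125
edi=40&255=40
esi=-(125)=-125
edi=40*0=0
esi=M[56]=41
esi=41<<1=82
edi=0+18=18
ebx=5-3=2
mov [56], edx → M[56]=0
halt.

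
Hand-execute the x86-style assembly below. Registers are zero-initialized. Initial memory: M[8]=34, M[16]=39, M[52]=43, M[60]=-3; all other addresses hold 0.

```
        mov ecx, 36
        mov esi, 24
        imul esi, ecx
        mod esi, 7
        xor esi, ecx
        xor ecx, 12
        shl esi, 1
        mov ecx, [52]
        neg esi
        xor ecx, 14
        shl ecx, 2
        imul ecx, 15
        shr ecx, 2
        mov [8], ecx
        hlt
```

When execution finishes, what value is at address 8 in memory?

555

ecx=36
esi=24
esi=24*36=864
esi=864%7=3
esi=3^36=39
ecx=36^12=40
esi=39<<1=78
ecx=M[52]=43
esi=-(78)=-78
ecx=43^14=37
ecx=37<<2=148
ecx=148*15=2220
ecx=2220>>2=555
mov [8], ecx → M[8]=555
halt.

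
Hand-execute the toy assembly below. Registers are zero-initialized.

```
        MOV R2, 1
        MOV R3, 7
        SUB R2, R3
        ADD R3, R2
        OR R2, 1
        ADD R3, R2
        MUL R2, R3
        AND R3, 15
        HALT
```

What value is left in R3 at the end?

12

R2=1
R3=7
R2=1-7=-6
R3=7+(-6)=1
R2=(-6)|1=-5
R3=1+(-5)=-4
R2=(-5)*(-4)=20
R3=(-4)&15=12
halt.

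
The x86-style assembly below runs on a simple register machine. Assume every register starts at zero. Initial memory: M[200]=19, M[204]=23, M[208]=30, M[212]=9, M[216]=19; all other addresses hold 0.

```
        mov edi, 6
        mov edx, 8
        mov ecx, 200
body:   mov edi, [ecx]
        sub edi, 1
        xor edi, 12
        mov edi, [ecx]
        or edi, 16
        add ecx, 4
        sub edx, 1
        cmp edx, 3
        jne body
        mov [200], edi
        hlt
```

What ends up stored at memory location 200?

19

mov edi, 6 → edi=6
mov edx, 8 → edx=8
mov ecx, 200 → ecx=200
mov edi, [ecx] → edi=M[200]=19
sub edi, 1 → edi=19-1=18
xor edi, 12 → edi=18^12=30
mov edi, [ecx] → edi=M[200]=19
or edi, 16 → edi=19|16=19
add ecx, 4 → ecx=200+4=204
sub edx, 1 → edx=8-1=7
cmp edx, 3  (cmp 7,3)
jne body: taken
mov edi, [ecx] → edi=M[204]=23
sub edi, 1 → edi=23-1=22
xor edi, 12 → edi=22^12=26
mov edi, [ecx] → edi=M[204]=23
or edi, 16 → edi=23|16=23
add ecx, 4 → ecx=204+4=208
sub edx, 1 → edx=7-1=6
cmp edx, 3  (cmp 6,3)
jne body: taken
mov edi, [ecx] → edi=M[208]=30
sub edi, 1 → edi=30-1=29
xor edi, 12 → edi=29^12=17
mov edi, [ecx] → edi=M[208]=30
or edi, 16 → edi=30|16=30
add ecx, 4 → ecx=208+4=212
sub edx, 1 → edx=6-1=5
cmp edx, 3  (cmp 5,3)
jne body: taken
mov edi, [ecx] → edi=M[212]=9
sub edi, 1 → edi=9-1=8
xor edi, 12 → edi=8^12=4
mov edi, [ecx] → edi=M[212]=9
or edi, 16 → edi=9|16=25
add ecx, 4 → ecx=212+4=216
sub edx, 1 → edx=5-1=4
cmp edx, 3  (cmp 4,3)
jne body: taken
mov edi, [ecx] → edi=M[216]=19
sub edi, 1 → edi=19-1=18
xor edi, 12 → edi=18^12=30
mov edi, [ecx] → edi=M[216]=19
or edi, 16 → edi=19|16=19
add ecx, 4 → ecx=216+4=220
sub edx, 1 → edx=4-1=3
cmp edx, 3  (cmp 3,3)
jne body: not taken
mov [200], edi → M[200]=19
halt.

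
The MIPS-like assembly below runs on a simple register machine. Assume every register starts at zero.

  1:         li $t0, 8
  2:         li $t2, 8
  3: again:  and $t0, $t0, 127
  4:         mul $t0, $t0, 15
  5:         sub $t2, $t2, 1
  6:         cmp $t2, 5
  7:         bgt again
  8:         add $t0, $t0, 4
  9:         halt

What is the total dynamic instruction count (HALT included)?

$t0=8
$t2=8
$t0=8&127=8
$t0=8*15=120
$t2=8-1=7
cmp $t2, 5  (cmp 7,5)
bgt again: taken
$t0=120&127=120
$t0=120*15=1800
$t2=7-1=6
cmp $t2, 5  (cmp 6,5)
bgt again: taken
$t0=1800&127=8
$t0=8*15=120
$t2=6-1=5
cmp $t2, 5  (cmp 5,5)
bgt again: not taken
$t0=120+4=124
halt.
Total executed instructions: 19.

19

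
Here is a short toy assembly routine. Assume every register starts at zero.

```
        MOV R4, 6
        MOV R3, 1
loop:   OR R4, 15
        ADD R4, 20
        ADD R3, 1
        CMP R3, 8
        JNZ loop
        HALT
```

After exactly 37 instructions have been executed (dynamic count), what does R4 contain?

MOV R4, 6 → R4=6
MOV R3, 1 → R3=1
OR R4, 15 → R4=6|15=15
ADD R4, 20 → R4=15+20=35
ADD R3, 1 → R3=1+1=2
CMP R3, 8  (cmp 2,8)
JNZ loop: taken
OR R4, 15 → R4=35|15=47
ADD R4, 20 → R4=47+20=67
ADD R3, 1 → R3=2+1=3
CMP R3, 8  (cmp 3,8)
JNZ loop: taken
OR R4, 15 → R4=67|15=79
ADD R4, 20 → R4=79+20=99
ADD R3, 1 → R3=3+1=4
CMP R3, 8  (cmp 4,8)
JNZ loop: taken
OR R4, 15 → R4=99|15=111
ADD R4, 20 → R4=111+20=131
ADD R3, 1 → R3=4+1=5
CMP R3, 8  (cmp 5,8)
JNZ loop: taken
OR R4, 15 → R4=131|15=143
ADD R4, 20 → R4=143+20=163
ADD R3, 1 → R3=5+1=6
CMP R3, 8  (cmp 6,8)
JNZ loop: taken
OR R4, 15 → R4=163|15=175
ADD R4, 20 → R4=175+20=195
ADD R3, 1 → R3=6+1=7
CMP R3, 8  (cmp 7,8)
JNZ loop: taken
OR R4, 15 → R4=195|15=207
ADD R4, 20 → R4=207+20=227
ADD R3, 1 → R3=7+1=8
CMP R3, 8  (cmp 8,8)
JNZ loop: not taken
After step 37: R4 = 227.

227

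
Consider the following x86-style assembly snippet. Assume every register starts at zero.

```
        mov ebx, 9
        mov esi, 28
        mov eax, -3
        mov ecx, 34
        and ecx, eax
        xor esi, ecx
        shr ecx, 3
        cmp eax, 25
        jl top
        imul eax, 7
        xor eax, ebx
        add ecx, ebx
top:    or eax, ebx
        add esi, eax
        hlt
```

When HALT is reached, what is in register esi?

57

ebx=9
esi=28
eax=-3
ecx=34
ecx=34&(-3)=32
esi=28^32=60
ecx=32>>3=4
cmp eax, 25  (cmp -3,25)
jl top: taken
eax=(-3)|9=-3
esi=60+(-3)=57
halt.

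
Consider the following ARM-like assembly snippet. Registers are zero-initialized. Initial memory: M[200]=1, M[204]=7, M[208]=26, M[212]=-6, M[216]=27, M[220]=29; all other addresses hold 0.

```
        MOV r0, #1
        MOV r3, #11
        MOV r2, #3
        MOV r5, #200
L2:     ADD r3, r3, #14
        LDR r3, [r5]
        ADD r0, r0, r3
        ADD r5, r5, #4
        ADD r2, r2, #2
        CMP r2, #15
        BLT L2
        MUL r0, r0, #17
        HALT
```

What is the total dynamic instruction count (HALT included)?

after MOV r0, #1: r0=1
after MOV r3, #11: r3=11
after MOV r2, #3: r2=3
after MOV r5, #200: r5=200
after ADD r3, r3, #14: r3=11+14=25
after LDR r3, [r5]: r3=M[200]=1
after ADD r0, r0, r3: r0=1+1=2
after ADD r5, r5, #4: r5=200+4=204
after ADD r2, r2, #2: r2=3+2=5
CMP r2, #15  (cmp 5,15)
BLT L2: taken
after ADD r3, r3, #14: r3=1+14=15
after LDR r3, [r5]: r3=M[204]=7
after ADD r0, r0, r3: r0=2+7=9
after ADD r5, r5, #4: r5=204+4=208
after ADD r2, r2, #2: r2=5+2=7
CMP r2, #15  (cmp 7,15)
BLT L2: taken
after ADD r3, r3, #14: r3=7+14=21
after LDR r3, [r5]: r3=M[208]=26
after ADD r0, r0, r3: r0=9+26=35
after ADD r5, r5, #4: r5=208+4=212
after ADD r2, r2, #2: r2=7+2=9
CMP r2, #15  (cmp 9,15)
BLT L2: taken
after ADD r3, r3, #14: r3=26+14=40
after LDR r3, [r5]: r3=M[212]=-6
after ADD r0, r0, r3: r0=35+(-6)=29
after ADD r5, r5, #4: r5=212+4=216
after ADD r2, r2, #2: r2=9+2=11
CMP r2, #15  (cmp 11,15)
BLT L2: taken
after ADD r3, r3, #14: r3=(-6)+14=8
after LDR r3, [r5]: r3=M[216]=27
after ADD r0, r0, r3: r0=29+27=56
after ADD r5, r5, #4: r5=216+4=220
after ADD r2, r2, #2: r2=11+2=13
CMP r2, #15  (cmp 13,15)
BLT L2: taken
after ADD r3, r3, #14: r3=27+14=41
after LDR r3, [r5]: r3=M[220]=29
after ADD r0, r0, r3: r0=56+29=85
after ADD r5, r5, #4: r5=220+4=224
after ADD r2, r2, #2: r2=13+2=15
CMP r2, #15  (cmp 15,15)
BLT L2: not taken
after MUL r0, r0, #17: r0=85*17=1445
halt.
Total executed instructions: 48.

48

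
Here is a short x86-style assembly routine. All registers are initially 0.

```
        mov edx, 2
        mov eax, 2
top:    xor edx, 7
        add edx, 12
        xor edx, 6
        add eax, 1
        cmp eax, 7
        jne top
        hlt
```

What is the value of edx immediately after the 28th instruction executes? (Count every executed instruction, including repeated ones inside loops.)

after mov edx, 2: edx=2
after mov eax, 2: eax=2
after xor edx, 7: edx=2^7=5
after add edx, 12: edx=5+12=17
after xor edx, 6: edx=17^6=23
after add eax, 1: eax=2+1=3
cmp eax, 7  (cmp 3,7)
jne top: taken
after xor edx, 7: edx=23^7=16
after add edx, 12: edx=16+12=28
after xor edx, 6: edx=28^6=26
after add eax, 1: eax=3+1=4
cmp eax, 7  (cmp 4,7)
jne top: taken
after xor edx, 7: edx=26^7=29
after add edx, 12: edx=29+12=41
after xor edx, 6: edx=41^6=47
after add eax, 1: eax=4+1=5
cmp eax, 7  (cmp 5,7)
jne top: taken
after xor edx, 7: edx=47^7=40
after add edx, 12: edx=40+12=52
after xor edx, 6: edx=52^6=50
after add eax, 1: eax=5+1=6
cmp eax, 7  (cmp 6,7)
jne top: taken
after xor edx, 7: edx=50^7=53
after add edx, 12: edx=53+12=65
After step 28: edx = 65.

65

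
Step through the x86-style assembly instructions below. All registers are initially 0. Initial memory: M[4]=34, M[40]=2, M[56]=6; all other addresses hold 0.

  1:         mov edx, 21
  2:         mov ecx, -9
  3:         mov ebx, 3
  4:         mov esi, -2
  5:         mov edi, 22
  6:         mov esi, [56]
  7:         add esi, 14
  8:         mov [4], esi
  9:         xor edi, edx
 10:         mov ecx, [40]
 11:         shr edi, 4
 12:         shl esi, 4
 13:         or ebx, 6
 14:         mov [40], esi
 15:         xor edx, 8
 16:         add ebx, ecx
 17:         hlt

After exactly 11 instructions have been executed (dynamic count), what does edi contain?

0

mov edx, 21 → edx=21
mov ecx, -9 → ecx=-9
mov ebx, 3 → ebx=3
mov esi, -2 → esi=-2
mov edi, 22 → edi=22
mov esi, [56] → esi=M[56]=6
add esi, 14 → esi=6+14=20
mov [4], esi → M[4]=20
xor edi, edx → edi=22^21=3
mov ecx, [40] → ecx=M[40]=2
shr edi, 4 → edi=3>>4=0
After step 11: edi = 0.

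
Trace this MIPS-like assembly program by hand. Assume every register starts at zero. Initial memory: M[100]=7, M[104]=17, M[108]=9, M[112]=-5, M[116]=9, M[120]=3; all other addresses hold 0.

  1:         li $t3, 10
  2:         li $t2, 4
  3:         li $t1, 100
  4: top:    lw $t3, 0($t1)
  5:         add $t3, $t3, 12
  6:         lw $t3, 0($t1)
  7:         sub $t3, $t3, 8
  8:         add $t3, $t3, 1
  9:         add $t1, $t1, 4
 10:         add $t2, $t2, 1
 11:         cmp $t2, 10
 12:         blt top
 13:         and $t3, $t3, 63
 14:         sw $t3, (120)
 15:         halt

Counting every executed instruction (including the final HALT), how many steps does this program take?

after li $t3, 10: $t3=10
after li $t2, 4: $t2=4
after li $t1, 100: $t1=100
after lw $t3, 0($t1): $t3=M[100]=7
after add $t3, $t3, 12: $t3=7+12=19
after lw $t3, 0($t1): $t3=M[100]=7
after sub $t3, $t3, 8: $t3=7-8=-1
after add $t3, $t3, 1: $t3=(-1)+1=0
after add $t1, $t1, 4: $t1=100+4=104
after add $t2, $t2, 1: $t2=4+1=5
cmp $t2, 10  (cmp 5,10)
blt top: taken
after lw $t3, 0($t1): $t3=M[104]=17
after add $t3, $t3, 12: $t3=17+12=29
after lw $t3, 0($t1): $t3=M[104]=17
after sub $t3, $t3, 8: $t3=17-8=9
after add $t3, $t3, 1: $t3=9+1=10
after add $t1, $t1, 4: $t1=104+4=108
after add $t2, $t2, 1: $t2=5+1=6
cmp $t2, 10  (cmp 6,10)
blt top: taken
after lw $t3, 0($t1): $t3=M[108]=9
after add $t3, $t3, 12: $t3=9+12=21
after lw $t3, 0($t1): $t3=M[108]=9
after sub $t3, $t3, 8: $t3=9-8=1
after add $t3, $t3, 1: $t3=1+1=2
after add $t1, $t1, 4: $t1=108+4=112
after add $t2, $t2, 1: $t2=6+1=7
cmp $t2, 10  (cmp 7,10)
blt top: taken
after lw $t3, 0($t1): $t3=M[112]=-5
after add $t3, $t3, 12: $t3=(-5)+12=7
after lw $t3, 0($t1): $t3=M[112]=-5
after sub $t3, $t3, 8: $t3=(-5)-8=-13
after add $t3, $t3, 1: $t3=(-13)+1=-12
after add $t1, $t1, 4: $t1=112+4=116
after add $t2, $t2, 1: $t2=7+1=8
cmp $t2, 10  (cmp 8,10)
blt top: taken
after lw $t3, 0($t1): $t3=M[116]=9
after add $t3, $t3, 12: $t3=9+12=21
after lw $t3, 0($t1): $t3=M[116]=9
after sub $t3, $t3, 8: $t3=9-8=1
after add $t3, $t3, 1: $t3=1+1=2
after add $t1, $t1, 4: $t1=116+4=120
after add $t2, $t2, 1: $t2=8+1=9
cmp $t2, 10  (cmp 9,10)
blt top: taken
after lw $t3, 0($t1): $t3=M[120]=3
after add $t3, $t3, 12: $t3=3+12=15
after lw $t3, 0($t1): $t3=M[120]=3
after sub $t3, $t3, 8: $t3=3-8=-5
after add $t3, $t3, 1: $t3=(-5)+1=-4
after add $t1, $t1, 4: $t1=120+4=124
after add $t2, $t2, 1: $t2=9+1=10
cmp $t2, 10  (cmp 10,10)
blt top: not taken
after and $t3, $t3, 63: $t3=(-4)&63=60
sw $t3, (120) → M[120]=60
halt.
Total executed instructions: 60.

60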